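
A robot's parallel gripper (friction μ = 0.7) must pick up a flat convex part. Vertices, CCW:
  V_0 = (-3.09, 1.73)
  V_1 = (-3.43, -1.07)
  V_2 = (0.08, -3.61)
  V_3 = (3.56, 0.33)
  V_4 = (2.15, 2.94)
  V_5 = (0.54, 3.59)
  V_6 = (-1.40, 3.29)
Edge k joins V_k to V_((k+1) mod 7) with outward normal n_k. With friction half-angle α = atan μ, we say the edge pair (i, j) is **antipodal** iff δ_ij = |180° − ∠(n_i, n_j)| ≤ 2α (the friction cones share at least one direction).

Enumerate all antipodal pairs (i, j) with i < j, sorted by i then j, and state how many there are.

α = atan 0.7 = 34.99°;  2α = 69.98°
n_0 = (-0.9927, +0.1205)
n_1 = (-0.5862, -0.8101)
n_2 = (+0.7495, -0.6620)
n_3 = (+0.8798, +0.4753)
n_4 = (+0.3744, +0.9273)
n_5 = (-0.1528, +0.9883)
n_6 = (-0.6783, +0.7348)
  (0,1): δ = 118.97°  ·
  (0,2): δ = 34.53°  ✓
  (0,3): δ = 35.30°  ✓
  (0,4): δ = 74.94°  ·
  (0,5): δ = 105.71°  ·
  (0,6): δ = 139.63°  ·
  (1,2): δ = 95.56°  ·
  (1,3): δ = 25.73°  ✓
  (1,4): δ = 13.91°  ✓
  (1,5): δ = 44.68°  ✓
  (1,6): δ = 78.60°  ·
  (2,3): δ = 110.17°  ·
  (2,4): δ = 70.53°  ·
  (2,5): δ = 39.76°  ✓
  (2,6): δ = 5.84°  ✓
  (3,4): δ = 140.36°  ·
  (3,5): δ = 109.59°  ·
  (3,6): δ = 75.67°  ·
  (4,5): δ = 149.22°  ·
  (4,6): δ = 115.31°  ·
  (5,6): δ = 146.08°  ·
antipodal pairs: 7

count = 7; pairs: (0,2), (0,3), (1,3), (1,4), (1,5), (2,5), (2,6)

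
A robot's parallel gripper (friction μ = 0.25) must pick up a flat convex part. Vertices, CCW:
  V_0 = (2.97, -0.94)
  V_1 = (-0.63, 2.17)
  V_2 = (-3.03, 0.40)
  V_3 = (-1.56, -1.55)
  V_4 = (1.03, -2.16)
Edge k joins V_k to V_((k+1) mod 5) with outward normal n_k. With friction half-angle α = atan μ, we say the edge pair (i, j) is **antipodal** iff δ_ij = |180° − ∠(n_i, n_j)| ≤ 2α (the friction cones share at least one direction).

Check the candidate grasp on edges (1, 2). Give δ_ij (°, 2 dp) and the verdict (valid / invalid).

α = atan 0.25 = 14.04°;  2α = 28.07°
edge 1: e_1 = (-2.40, -1.77);  n_1 = (-0.5935, +0.8048)
edge 2: e_2 = (+1.47, -1.95);  n_2 = (-0.7985, -0.6020)
∠(n_1, n_2) = 90.60°
δ = |180° − 90.60°| = 89.40°
89.40° > 2α = 28.07°  →  invalid

δ = 89.40°, invalid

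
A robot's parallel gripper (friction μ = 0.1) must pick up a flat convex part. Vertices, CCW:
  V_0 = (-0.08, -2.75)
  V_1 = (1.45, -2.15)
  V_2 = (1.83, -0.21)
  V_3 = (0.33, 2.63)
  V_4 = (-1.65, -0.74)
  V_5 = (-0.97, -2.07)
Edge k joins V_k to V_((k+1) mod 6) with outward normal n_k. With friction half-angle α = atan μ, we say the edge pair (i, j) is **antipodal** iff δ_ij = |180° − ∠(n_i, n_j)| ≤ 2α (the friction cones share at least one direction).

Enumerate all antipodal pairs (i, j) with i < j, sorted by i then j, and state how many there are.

count = 1; pairs: (2,4)

α = atan 0.1 = 5.71°;  2α = 11.42°
n_0 = (+0.3651, -0.9310)
n_1 = (+0.9814, -0.1922)
n_2 = (+0.8842, +0.4670)
n_3 = (-0.8622, +0.5066)
n_4 = (-0.8904, -0.4552)
n_5 = (-0.6071, -0.7946)
  (0,1): δ = 122.50°  ·
  (0,2): δ = 83.57°  ·
  (0,3): δ = 38.15°  ·
  (0,4): δ = 95.67°  ·
  (0,5): δ = 121.21°  ·
  (1,2): δ = 141.08°  ·
  (1,3): δ = 19.35°  ·
  (1,4): δ = 38.16°  ·
  (1,5): δ = 63.70°  ·
  (2,3): δ = 58.28°  ·
  (2,4): δ = 0.76°  ✓
  (2,5): δ = 24.78°  ·
  (3,4): δ = 122.48°  ·
  (3,5): δ = 96.95°  ·
  (4,5): δ = 154.46°  ·
antipodal pairs: 1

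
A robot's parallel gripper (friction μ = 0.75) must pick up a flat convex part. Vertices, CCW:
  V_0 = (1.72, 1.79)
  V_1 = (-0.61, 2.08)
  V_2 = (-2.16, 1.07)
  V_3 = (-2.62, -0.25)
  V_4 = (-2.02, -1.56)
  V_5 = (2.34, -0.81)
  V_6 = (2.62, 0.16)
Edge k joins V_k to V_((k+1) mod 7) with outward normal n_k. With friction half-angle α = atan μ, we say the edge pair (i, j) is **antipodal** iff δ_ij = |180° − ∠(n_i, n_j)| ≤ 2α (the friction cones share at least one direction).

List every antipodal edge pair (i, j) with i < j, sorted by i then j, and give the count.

α = atan 0.75 = 36.87°;  2α = 73.74°
n_0 = (+0.1235, +0.9923)
n_1 = (-0.5459, +0.8378)
n_2 = (-0.9443, +0.3291)
n_3 = (-0.9092, -0.4164)
n_4 = (+0.1695, -0.9855)
n_5 = (+0.9608, -0.2773)
n_6 = (+0.8754, +0.4834)
  (0,1): δ = 139.82°  ·
  (0,2): δ = 102.12°  ·
  (0,3): δ = 58.30°  ✓
  (0,4): δ = 16.86°  ✓
  (0,5): δ = 80.99°  ·
  (0,6): δ = 126.00°  ·
  (1,2): δ = 142.30°  ·
  (1,3): δ = 98.48°  ·
  (1,4): δ = 23.33°  ✓
  (1,5): δ = 40.81°  ✓
  (1,6): δ = 85.82°  ·
  (2,3): δ = 136.18°  ·
  (2,4): δ = 61.03°  ✓
  (2,5): δ = 3.11°  ✓
  (2,6): δ = 48.12°  ✓
  (3,4): δ = 104.85°  ·
  (3,5): δ = 40.71°  ✓
  (3,6): δ = 4.30°  ✓
  (4,5): δ = 115.86°  ·
  (4,6): δ = 70.86°  ✓
  (5,6): δ = 134.99°  ·
antipodal pairs: 10

count = 10; pairs: (0,3), (0,4), (1,4), (1,5), (2,4), (2,5), (2,6), (3,5), (3,6), (4,6)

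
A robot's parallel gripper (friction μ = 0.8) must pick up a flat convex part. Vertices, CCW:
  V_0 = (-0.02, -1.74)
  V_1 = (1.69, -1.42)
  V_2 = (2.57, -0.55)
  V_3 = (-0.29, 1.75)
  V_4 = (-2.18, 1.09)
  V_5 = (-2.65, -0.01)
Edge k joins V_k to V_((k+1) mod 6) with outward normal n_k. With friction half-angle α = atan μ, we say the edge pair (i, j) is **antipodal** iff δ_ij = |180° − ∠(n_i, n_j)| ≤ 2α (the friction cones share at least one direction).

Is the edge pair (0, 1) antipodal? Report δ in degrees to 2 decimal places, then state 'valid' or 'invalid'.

α = atan 0.8 = 38.66°;  2α = 77.32°
edge 0: e_0 = (+1.71, +0.32);  n_0 = (+0.1839, -0.9829)
edge 1: e_1 = (+0.88, +0.87);  n_1 = (+0.7031, -0.7111)
∠(n_0, n_1) = 34.07°
δ = |180° − 34.07°| = 145.93°
145.93° > 2α = 77.32°  →  invalid

δ = 145.93°, invalid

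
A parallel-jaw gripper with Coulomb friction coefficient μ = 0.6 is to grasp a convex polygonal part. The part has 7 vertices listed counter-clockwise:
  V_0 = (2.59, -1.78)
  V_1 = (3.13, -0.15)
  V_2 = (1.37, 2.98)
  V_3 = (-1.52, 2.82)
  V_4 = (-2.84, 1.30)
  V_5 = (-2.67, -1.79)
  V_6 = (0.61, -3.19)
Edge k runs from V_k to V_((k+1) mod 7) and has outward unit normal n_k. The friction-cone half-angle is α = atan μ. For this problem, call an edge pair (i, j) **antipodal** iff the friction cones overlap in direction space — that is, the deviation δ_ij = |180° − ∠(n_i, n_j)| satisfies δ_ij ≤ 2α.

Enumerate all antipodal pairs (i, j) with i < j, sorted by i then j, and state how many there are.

α = atan 0.6 = 30.96°;  2α = 61.93°
n_0 = (+0.9493, -0.3145)
n_1 = (+0.8716, +0.4901)
n_2 = (-0.0553, +0.9985)
n_3 = (-0.7550, +0.6557)
n_4 = (-0.9985, -0.0549)
n_5 = (-0.3926, -0.9197)
n_6 = (+0.5801, -0.8146)
  (0,1): δ = 132.32°  ·
  (0,2): δ = 68.50°  ·
  (0,3): δ = 22.64°  ✓
  (0,4): δ = 21.48°  ✓
  (0,5): δ = 85.22°  ·
  (0,6): δ = 143.78°  ·
  (1,2): δ = 116.18°  ·
  (1,3): δ = 70.32°  ·
  (1,4): δ = 26.20°  ✓
  (1,5): δ = 37.54°  ✓
  (1,6): δ = 96.11°  ·
  (2,3): δ = 134.14°  ·
  (2,4): δ = 90.02°  ·
  (2,5): δ = 26.28°  ✓
  (2,6): δ = 32.29°  ✓
  (3,4): δ = 135.88°  ·
  (3,5): δ = 72.14°  ·
  (3,6): δ = 13.57°  ✓
  (4,5): δ = 116.26°  ·
  (4,6): δ = 57.69°  ✓
  (5,6): δ = 121.43°  ·
antipodal pairs: 8

count = 8; pairs: (0,3), (0,4), (1,4), (1,5), (2,5), (2,6), (3,6), (4,6)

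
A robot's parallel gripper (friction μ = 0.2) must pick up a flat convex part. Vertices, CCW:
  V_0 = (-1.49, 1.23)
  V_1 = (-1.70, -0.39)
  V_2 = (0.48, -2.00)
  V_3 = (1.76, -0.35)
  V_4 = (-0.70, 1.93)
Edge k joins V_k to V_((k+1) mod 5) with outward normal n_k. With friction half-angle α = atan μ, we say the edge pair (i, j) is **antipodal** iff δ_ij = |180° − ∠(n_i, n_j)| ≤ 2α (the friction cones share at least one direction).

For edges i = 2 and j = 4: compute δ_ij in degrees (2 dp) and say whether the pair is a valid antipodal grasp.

δ = 10.65°, valid

α = atan 0.2 = 11.31°;  2α = 22.62°
edge 2: e_2 = (+1.28, +1.65);  n_2 = (+0.7901, -0.6129)
edge 4: e_4 = (-0.79, -0.70);  n_4 = (-0.6632, +0.7485)
∠(n_2, n_4) = 169.35°
δ = |180° − 169.35°| = 10.65°
10.65° ≤ 2α = 22.62°  →  valid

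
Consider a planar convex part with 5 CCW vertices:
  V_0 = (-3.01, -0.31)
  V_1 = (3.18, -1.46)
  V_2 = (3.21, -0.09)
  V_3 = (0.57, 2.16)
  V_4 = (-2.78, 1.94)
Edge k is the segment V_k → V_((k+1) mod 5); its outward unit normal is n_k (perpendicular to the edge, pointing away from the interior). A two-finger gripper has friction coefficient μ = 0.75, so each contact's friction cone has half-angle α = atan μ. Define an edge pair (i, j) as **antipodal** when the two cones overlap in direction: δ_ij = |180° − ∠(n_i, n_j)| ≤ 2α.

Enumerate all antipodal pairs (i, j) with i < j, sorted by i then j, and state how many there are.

count = 4; pairs: (0,2), (0,3), (1,4), (2,4)

α = atan 0.75 = 36.87°;  2α = 73.74°
n_0 = (-0.1827, -0.9832)
n_1 = (+0.9998, -0.0219)
n_2 = (+0.6487, +0.7611)
n_3 = (-0.0655, +0.9979)
n_4 = (-0.9948, +0.1017)
  (0,1): δ = 80.73°  ·
  (0,2): δ = 29.92°  ✓
  (0,3): δ = 14.28°  ✓
  (0,4): δ = 94.69°  ·
  (1,2): δ = 129.19°  ·
  (1,3): δ = 84.99°  ·
  (1,4): δ = 4.58°  ✓
  (2,3): δ = 135.80°  ·
  (2,4): δ = 55.40°  ✓
  (3,4): δ = 99.59°  ·
antipodal pairs: 4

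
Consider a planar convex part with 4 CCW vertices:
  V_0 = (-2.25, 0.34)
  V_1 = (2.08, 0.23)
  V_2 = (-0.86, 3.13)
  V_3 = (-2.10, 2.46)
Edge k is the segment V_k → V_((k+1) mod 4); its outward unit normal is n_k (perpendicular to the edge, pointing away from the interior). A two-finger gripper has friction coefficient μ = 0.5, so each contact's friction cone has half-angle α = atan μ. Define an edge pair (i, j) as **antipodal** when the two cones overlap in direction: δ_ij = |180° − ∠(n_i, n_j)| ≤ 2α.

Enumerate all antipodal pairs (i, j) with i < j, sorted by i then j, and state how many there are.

count = 3; pairs: (0,1), (0,2), (1,3)

α = atan 0.5 = 26.57°;  2α = 53.13°
n_0 = (-0.0254, -0.9997)
n_1 = (+0.7022, +0.7119)
n_2 = (-0.4754, +0.8798)
n_3 = (-0.9975, +0.0706)
  (0,1): δ = 43.15°  ✓
  (0,2): δ = 29.84°  ✓
  (0,3): δ = 87.41°  ·
  (1,2): δ = 107.01°  ·
  (1,3): δ = 49.44°  ✓
  (2,3): δ = 122.43°  ·
antipodal pairs: 3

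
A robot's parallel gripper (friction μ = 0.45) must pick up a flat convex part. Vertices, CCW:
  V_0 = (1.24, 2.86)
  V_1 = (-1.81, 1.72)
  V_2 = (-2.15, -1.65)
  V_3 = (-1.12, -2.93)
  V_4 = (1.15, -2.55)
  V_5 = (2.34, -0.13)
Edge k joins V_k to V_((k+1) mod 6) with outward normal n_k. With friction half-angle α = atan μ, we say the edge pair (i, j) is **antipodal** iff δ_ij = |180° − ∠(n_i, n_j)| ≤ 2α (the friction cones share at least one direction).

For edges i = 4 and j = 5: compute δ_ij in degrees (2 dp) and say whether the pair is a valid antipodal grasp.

α = atan 0.45 = 24.23°;  2α = 48.46°
edge 4: e_4 = (+1.19, +2.42);  n_4 = (+0.8974, -0.4413)
edge 5: e_5 = (-1.10, +2.99);  n_5 = (+0.9385, +0.3453)
∠(n_4, n_5) = 46.38°
δ = |180° − 46.38°| = 133.62°
133.62° > 2α = 48.46°  →  invalid

δ = 133.62°, invalid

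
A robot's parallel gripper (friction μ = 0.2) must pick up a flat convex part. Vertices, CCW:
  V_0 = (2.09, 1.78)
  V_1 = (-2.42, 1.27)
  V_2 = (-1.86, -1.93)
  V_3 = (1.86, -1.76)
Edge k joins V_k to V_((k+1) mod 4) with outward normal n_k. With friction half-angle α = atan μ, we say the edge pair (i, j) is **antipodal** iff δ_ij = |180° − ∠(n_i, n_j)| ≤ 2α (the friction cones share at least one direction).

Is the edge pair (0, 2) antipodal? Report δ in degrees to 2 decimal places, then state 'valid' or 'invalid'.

α = atan 0.2 = 11.31°;  2α = 22.62°
edge 0: e_0 = (-4.51, -0.51);  n_0 = (-0.1124, +0.9937)
edge 2: e_2 = (+3.72, +0.17);  n_2 = (+0.0457, -0.9990)
∠(n_0, n_2) = 176.16°
δ = |180° − 176.16°| = 3.84°
3.84° ≤ 2α = 22.62°  →  valid

δ = 3.84°, valid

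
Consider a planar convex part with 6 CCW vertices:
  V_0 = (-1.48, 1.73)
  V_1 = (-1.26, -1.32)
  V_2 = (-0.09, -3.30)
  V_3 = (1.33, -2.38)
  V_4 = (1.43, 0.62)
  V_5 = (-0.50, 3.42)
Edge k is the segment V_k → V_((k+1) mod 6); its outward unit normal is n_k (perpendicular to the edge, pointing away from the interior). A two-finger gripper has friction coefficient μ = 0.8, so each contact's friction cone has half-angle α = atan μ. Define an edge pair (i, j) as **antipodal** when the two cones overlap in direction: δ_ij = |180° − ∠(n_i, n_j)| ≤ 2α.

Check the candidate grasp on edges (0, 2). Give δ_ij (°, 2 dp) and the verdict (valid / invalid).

α = atan 0.8 = 38.66°;  2α = 77.32°
edge 0: e_0 = (+0.22, -3.05);  n_0 = (-0.9974, -0.0719)
edge 2: e_2 = (+1.42, +0.92);  n_2 = (+0.5437, -0.8393)
∠(n_0, n_2) = 118.81°
δ = |180° − 118.81°| = 61.19°
61.19° ≤ 2α = 77.32°  →  valid

δ = 61.19°, valid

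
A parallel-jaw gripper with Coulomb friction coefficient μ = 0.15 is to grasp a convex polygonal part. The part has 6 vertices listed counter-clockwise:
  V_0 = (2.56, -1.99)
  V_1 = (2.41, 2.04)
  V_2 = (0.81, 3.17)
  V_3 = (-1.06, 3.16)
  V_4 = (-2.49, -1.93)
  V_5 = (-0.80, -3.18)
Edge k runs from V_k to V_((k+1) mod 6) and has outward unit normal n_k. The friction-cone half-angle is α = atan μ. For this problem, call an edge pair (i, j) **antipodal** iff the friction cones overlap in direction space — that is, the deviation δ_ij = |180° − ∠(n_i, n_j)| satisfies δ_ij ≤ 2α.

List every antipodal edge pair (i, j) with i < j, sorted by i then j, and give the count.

α = atan 0.15 = 8.53°;  2α = 17.06°
n_0 = (+0.9993, +0.0372)
n_1 = (+0.5769, +0.8168)
n_2 = (-0.0053, +1.0000)
n_3 = (-0.9627, +0.2705)
n_4 = (-0.5947, -0.8040)
n_5 = (+0.3338, -0.9426)
  (0,1): δ = 127.36°  ·
  (0,2): δ = 91.83°  ·
  (0,3): δ = 17.82°  ·
  (0,4): δ = 51.38°  ·
  (0,5): δ = 107.37°  ·
  (1,2): δ = 144.46°  ·
  (1,3): δ = 70.46°  ·
  (1,4): δ = 1.26°  ✓
  (1,5): δ = 54.73°  ·
  (2,3): δ = 106.00°  ·
  (2,4): δ = 36.79°  ·
  (2,5): δ = 19.20°  ·
  (3,4): δ = 110.80°  ·
  (3,5): δ = 54.81°  ·
  (4,5): δ = 124.01°  ·
antipodal pairs: 1

count = 1; pairs: (1,4)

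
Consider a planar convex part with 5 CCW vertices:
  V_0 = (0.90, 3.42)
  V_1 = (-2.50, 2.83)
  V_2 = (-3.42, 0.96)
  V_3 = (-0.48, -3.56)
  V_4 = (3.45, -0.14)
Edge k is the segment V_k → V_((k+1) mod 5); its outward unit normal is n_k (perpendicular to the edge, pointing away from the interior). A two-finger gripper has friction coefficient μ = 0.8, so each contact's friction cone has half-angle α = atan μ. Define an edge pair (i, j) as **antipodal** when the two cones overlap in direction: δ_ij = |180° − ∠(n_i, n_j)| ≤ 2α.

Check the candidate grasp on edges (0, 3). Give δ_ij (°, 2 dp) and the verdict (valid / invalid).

α = atan 0.8 = 38.66°;  2α = 77.32°
edge 0: e_0 = (-3.40, -0.59);  n_0 = (-0.1710, +0.9853)
edge 3: e_3 = (+3.93, +3.42);  n_3 = (+0.6565, -0.7544)
∠(n_0, n_3) = 148.81°
δ = |180° − 148.81°| = 31.19°
31.19° ≤ 2α = 77.32°  →  valid

δ = 31.19°, valid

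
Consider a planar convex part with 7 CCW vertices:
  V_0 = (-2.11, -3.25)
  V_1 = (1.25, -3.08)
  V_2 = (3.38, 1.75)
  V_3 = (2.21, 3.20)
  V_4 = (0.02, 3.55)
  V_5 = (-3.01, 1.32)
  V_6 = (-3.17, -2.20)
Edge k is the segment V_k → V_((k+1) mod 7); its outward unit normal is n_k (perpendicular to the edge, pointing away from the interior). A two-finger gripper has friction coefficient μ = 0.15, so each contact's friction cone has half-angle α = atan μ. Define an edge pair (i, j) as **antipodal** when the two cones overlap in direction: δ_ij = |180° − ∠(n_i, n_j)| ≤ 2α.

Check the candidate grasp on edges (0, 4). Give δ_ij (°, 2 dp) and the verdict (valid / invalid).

δ = 33.46°, invalid

α = atan 0.15 = 8.53°;  2α = 17.06°
edge 0: e_0 = (+3.36, +0.17);  n_0 = (+0.0505, -0.9987)
edge 4: e_4 = (-3.03, -2.23);  n_4 = (-0.5927, +0.8054)
∠(n_0, n_4) = 146.54°
δ = |180° − 146.54°| = 33.46°
33.46° > 2α = 17.06°  →  invalid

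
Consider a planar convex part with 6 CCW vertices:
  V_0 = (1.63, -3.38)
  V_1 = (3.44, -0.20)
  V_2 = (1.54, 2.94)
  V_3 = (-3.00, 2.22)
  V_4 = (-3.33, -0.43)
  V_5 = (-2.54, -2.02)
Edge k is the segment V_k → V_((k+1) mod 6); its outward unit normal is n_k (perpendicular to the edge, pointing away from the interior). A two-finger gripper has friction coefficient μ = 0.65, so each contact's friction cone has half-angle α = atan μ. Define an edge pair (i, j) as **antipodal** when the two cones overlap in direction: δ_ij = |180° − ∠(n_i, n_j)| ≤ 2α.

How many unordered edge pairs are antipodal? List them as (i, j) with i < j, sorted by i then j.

count = 7; pairs: (0,2), (0,3), (0,4), (1,3), (1,4), (1,5), (2,5)

α = atan 0.65 = 33.02°;  2α = 66.05°
n_0 = (+0.8691, -0.4947)
n_1 = (+0.8556, +0.5177)
n_2 = (-0.1566, +0.9877)
n_3 = (-0.9923, +0.1236)
n_4 = (-0.8956, -0.4450)
n_5 = (-0.3101, -0.9507)
  (0,1): δ = 119.17°  ·
  (0,2): δ = 51.34°  ✓
  (0,3): δ = 22.55°  ✓
  (0,4): δ = 56.07°  ✓
  (0,5): δ = 101.58°  ·
  (1,2): δ = 112.17°  ·
  (1,3): δ = 38.28°  ✓
  (1,4): δ = 4.76°  ✓
  (1,5): δ = 40.76°  ✓
  (2,3): δ = 106.11°  ·
  (2,4): δ = 72.59°  ·
  (2,5): δ = 27.07°  ✓
  (3,4): δ = 146.48°  ·
  (3,5): δ = 100.96°  ·
  (4,5): δ = 134.48°  ·
antipodal pairs: 7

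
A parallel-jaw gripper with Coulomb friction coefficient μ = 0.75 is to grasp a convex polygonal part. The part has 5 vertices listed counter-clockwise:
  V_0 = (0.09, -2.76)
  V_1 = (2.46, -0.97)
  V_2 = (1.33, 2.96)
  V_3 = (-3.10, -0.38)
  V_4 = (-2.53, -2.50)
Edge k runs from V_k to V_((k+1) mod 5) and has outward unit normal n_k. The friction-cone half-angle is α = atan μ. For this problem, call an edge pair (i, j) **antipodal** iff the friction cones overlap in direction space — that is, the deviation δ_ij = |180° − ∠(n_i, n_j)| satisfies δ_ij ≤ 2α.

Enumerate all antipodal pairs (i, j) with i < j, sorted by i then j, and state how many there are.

count = 6; pairs: (0,2), (0,3), (1,2), (1,3), (1,4), (2,4)

α = atan 0.75 = 36.87°;  2α = 73.74°
n_0 = (+0.6027, -0.7980)
n_1 = (+0.9611, +0.2763)
n_2 = (-0.6020, +0.7985)
n_3 = (-0.9657, -0.2596)
n_4 = (-0.0988, -0.9951)
  (0,1): δ = 111.02°  ·
  (0,2): δ = 0.05°  ✓
  (0,3): δ = 67.99°  ✓
  (0,4): δ = 137.27°  ·
  (1,2): δ = 69.03°  ✓
  (1,3): δ = 0.99°  ✓
  (1,4): δ = 68.29°  ✓
  (2,3): δ = 111.97°  ·
  (2,4): δ = 42.68°  ✓
  (3,4): δ = 110.72°  ·
antipodal pairs: 6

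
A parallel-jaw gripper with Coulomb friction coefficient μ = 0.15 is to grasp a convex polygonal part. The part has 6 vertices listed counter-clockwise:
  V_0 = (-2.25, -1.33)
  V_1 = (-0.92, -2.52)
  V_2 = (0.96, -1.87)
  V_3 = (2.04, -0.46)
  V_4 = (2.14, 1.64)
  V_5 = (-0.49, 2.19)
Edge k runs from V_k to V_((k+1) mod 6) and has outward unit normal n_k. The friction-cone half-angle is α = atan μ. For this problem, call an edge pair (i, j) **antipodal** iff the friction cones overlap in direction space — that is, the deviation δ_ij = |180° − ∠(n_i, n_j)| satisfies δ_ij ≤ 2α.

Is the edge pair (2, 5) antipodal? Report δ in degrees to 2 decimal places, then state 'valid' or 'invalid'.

α = atan 0.15 = 8.53°;  2α = 17.06°
edge 2: e_2 = (+1.08, +1.41);  n_2 = (+0.7939, -0.6081)
edge 5: e_5 = (-1.76, -3.52);  n_5 = (-0.8944, +0.4472)
∠(n_2, n_5) = 169.11°
δ = |180° − 169.11°| = 10.89°
10.89° ≤ 2α = 17.06°  →  valid

δ = 10.89°, valid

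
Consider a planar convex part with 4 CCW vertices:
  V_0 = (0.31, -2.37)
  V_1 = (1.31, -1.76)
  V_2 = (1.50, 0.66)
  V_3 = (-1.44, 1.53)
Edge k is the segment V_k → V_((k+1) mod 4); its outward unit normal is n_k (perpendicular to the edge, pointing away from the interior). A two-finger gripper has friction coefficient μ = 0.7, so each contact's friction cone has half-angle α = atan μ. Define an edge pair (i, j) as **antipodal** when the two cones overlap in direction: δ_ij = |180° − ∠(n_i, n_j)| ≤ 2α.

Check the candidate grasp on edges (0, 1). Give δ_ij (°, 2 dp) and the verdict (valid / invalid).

δ = 125.87°, invalid

α = atan 0.7 = 34.99°;  2α = 69.98°
edge 0: e_0 = (+1.00, +0.61);  n_0 = (+0.5208, -0.8537)
edge 1: e_1 = (+0.19, +2.42);  n_1 = (+0.9969, -0.0783)
∠(n_0, n_1) = 54.13°
δ = |180° − 54.13°| = 125.87°
125.87° > 2α = 69.98°  →  invalid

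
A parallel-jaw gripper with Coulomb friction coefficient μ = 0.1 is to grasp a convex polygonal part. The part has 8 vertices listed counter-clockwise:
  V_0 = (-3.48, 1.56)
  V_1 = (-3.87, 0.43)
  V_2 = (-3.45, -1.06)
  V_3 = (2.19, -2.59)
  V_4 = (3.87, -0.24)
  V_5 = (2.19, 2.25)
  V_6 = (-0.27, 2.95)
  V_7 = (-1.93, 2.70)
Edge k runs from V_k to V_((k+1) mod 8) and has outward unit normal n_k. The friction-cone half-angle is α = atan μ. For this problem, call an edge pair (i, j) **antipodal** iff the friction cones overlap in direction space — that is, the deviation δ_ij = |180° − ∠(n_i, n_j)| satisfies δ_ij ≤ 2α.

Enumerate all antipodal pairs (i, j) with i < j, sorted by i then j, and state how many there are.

α = atan 0.1 = 5.71°;  2α = 11.42°
n_0 = (-0.9453, +0.3262)
n_1 = (-0.9625, -0.2713)
n_2 = (-0.2618, -0.9651)
n_3 = (+0.8135, -0.5816)
n_4 = (+0.8290, +0.5593)
n_5 = (+0.2737, +0.9618)
n_6 = (-0.1489, +0.9888)
n_7 = (-0.5925, +0.8056)
  (0,1): δ = 145.22°  ·
  (0,2): δ = 86.14°  ·
  (0,3): δ = 16.52°  ·
  (0,4): δ = 53.05°  ·
  (0,5): δ = 93.16°  ·
  (0,6): δ = 117.61°  ·
  (0,7): δ = 145.38°  ·
  (1,2): δ = 120.92°  ·
  (1,3): δ = 51.30°  ·
  (1,4): δ = 18.27°  ·
  (1,5): δ = 58.37°  ·
  (1,6): δ = 82.82°  ·
  (1,7): δ = 110.59°  ·
  (2,3): δ = 110.38°  ·
  (2,4): δ = 40.81°  ·
  (2,5): δ = 0.71°  ✓
  (2,6): δ = 23.74°  ·
  (2,7): δ = 51.51°  ·
  (3,4): δ = 110.43°  ·
  (3,5): δ = 70.32°  ·
  (3,6): δ = 45.87°  ·
  (3,7): δ = 18.11°  ·
  (4,5): δ = 139.89°  ·
  (4,6): δ = 115.44°  ·
  (4,7): δ = 87.67°  ·
  (5,6): δ = 155.55°  ·
  (5,7): δ = 127.78°  ·
  (6,7): δ = 152.23°  ·
antipodal pairs: 1

count = 1; pairs: (2,5)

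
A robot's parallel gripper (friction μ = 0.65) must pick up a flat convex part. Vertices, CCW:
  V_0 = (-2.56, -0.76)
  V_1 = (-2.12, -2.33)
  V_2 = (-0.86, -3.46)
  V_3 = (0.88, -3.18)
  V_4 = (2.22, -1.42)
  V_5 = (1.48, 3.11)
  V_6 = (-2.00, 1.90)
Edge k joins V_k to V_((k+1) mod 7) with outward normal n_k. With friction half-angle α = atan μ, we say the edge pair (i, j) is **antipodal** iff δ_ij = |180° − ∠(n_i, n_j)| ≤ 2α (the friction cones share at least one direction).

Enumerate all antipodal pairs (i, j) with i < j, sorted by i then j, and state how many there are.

α = atan 0.65 = 33.02°;  2α = 66.05°
n_0 = (-0.9629, -0.2699)
n_1 = (-0.6677, -0.7445)
n_2 = (+0.1589, -0.9873)
n_3 = (+0.7956, -0.6058)
n_4 = (+0.9869, +0.1612)
n_5 = (-0.3284, +0.9445)
n_6 = (-0.9785, +0.2060)
  (0,1): δ = 147.54°  ·
  (0,2): δ = 96.51°  ·
  (0,3): δ = 52.94°  ✓
  (0,4): δ = 6.38°  ✓
  (0,5): δ = 93.52°  ·
  (0,6): δ = 152.46°  ·
  (1,2): δ = 128.97°  ·
  (1,3): δ = 85.40°  ·
  (1,4): δ = 38.84°  ✓
  (1,5): δ = 61.06°  ✓
  (1,6): δ = 120.00°  ·
  (2,3): δ = 136.43°  ·
  (2,4): δ = 89.86°  ·
  (2,5): δ = 10.03°  ✓
  (2,6): δ = 68.97°  ·
  (3,4): δ = 133.44°  ·
  (3,5): δ = 33.54°  ✓
  (3,6): δ = 25.40°  ✓
  (4,5): δ = 80.11°  ·
  (4,6): δ = 21.17°  ✓
  (5,6): δ = 121.06°  ·
antipodal pairs: 8

count = 8; pairs: (0,3), (0,4), (1,4), (1,5), (2,5), (3,5), (3,6), (4,6)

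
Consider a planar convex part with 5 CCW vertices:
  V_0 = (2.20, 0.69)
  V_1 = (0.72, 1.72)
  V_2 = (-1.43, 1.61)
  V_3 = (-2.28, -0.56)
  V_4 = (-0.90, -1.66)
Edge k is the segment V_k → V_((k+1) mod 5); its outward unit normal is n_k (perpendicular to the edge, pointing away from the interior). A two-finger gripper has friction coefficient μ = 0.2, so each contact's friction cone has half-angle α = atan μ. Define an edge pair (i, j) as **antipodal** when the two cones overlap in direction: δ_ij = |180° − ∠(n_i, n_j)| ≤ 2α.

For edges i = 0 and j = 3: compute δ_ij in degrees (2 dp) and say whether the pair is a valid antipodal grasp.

α = atan 0.2 = 11.31°;  2α = 22.62°
edge 0: e_0 = (-1.48, +1.03);  n_0 = (+0.5712, +0.8208)
edge 3: e_3 = (+1.38, -1.10);  n_3 = (-0.6233, -0.7820)
∠(n_0, n_3) = 176.28°
δ = |180° − 176.28°| = 3.72°
3.72° ≤ 2α = 22.62°  →  valid

δ = 3.72°, valid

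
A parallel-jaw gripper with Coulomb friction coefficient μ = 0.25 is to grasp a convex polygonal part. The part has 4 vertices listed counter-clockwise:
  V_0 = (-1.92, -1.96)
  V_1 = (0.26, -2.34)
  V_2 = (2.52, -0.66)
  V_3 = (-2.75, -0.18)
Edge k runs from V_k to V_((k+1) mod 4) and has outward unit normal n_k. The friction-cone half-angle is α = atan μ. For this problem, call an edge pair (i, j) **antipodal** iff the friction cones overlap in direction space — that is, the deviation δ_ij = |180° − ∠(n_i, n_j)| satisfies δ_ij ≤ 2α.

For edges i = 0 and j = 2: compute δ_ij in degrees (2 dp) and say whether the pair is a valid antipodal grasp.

α = atan 0.25 = 14.04°;  2α = 28.07°
edge 0: e_0 = (+2.18, -0.38);  n_0 = (-0.1717, -0.9851)
edge 2: e_2 = (-5.27, +0.48);  n_2 = (+0.0907, +0.9959)
∠(n_0, n_2) = 175.32°
δ = |180° − 175.32°| = 4.68°
4.68° ≤ 2α = 28.07°  →  valid

δ = 4.68°, valid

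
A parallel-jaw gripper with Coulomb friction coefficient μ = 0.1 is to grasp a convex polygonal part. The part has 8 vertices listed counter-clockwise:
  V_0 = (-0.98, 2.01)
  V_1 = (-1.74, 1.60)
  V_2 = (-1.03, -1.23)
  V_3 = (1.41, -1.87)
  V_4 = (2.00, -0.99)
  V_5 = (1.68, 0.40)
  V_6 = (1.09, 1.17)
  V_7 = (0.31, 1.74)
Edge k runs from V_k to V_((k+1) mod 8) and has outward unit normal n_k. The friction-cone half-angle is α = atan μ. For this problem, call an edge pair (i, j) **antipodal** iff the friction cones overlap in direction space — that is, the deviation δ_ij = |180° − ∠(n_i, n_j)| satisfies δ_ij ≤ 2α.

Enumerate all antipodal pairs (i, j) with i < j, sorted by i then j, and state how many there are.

count = 2; pairs: (1,4), (2,7)

α = atan 0.1 = 5.71°;  2α = 11.42°
n_0 = (-0.4748, +0.8801)
n_1 = (-0.9699, -0.2433)
n_2 = (-0.2537, -0.9673)
n_3 = (+0.8306, -0.5569)
n_4 = (+0.9745, +0.2243)
n_5 = (+0.7938, +0.6082)
n_6 = (+0.5900, +0.8074)
n_7 = (+0.2049, +0.9788)
  (0,1): δ = 104.26°  ·
  (0,2): δ = 43.04°  ·
  (0,3): δ = 27.81°  ·
  (0,4): δ = 74.62°  ·
  (0,5): δ = 99.11°  ·
  (0,6): δ = 115.50°  ·
  (0,7): δ = 139.83°  ·
  (1,2): δ = 118.78°  ·
  (1,3): δ = 47.92°  ·
  (1,4): δ = 1.12°  ✓
  (1,5): δ = 23.38°  ·
  (1,6): δ = 39.76°  ·
  (1,7): δ = 64.09°  ·
  (2,3): δ = 109.14°  ·
  (2,4): δ = 62.34°  ·
  (2,5): δ = 37.84°  ·
  (2,6): δ = 21.46°  ·
  (2,7): δ = 2.88°  ✓
  (3,4): δ = 133.20°  ·
  (3,5): δ = 108.70°  ·
  (3,6): δ = 92.32°  ·
  (3,7): δ = 67.98°  ·
  (4,5): δ = 155.50°  ·
  (4,6): δ = 139.12°  ·
  (4,7): δ = 114.79°  ·
  (5,6): δ = 163.62°  ·
  (5,7): δ = 139.28°  ·
  (6,7): δ = 155.66°  ·
antipodal pairs: 2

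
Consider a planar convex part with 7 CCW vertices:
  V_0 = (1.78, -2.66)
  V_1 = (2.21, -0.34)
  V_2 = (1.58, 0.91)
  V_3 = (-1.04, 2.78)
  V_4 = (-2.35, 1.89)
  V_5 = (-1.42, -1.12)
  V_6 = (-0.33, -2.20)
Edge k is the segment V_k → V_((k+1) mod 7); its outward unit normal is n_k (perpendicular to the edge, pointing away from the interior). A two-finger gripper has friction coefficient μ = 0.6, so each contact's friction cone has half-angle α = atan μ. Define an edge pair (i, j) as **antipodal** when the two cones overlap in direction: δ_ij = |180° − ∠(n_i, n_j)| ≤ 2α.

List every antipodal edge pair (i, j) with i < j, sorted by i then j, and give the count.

α = atan 0.6 = 30.96°;  2α = 61.93°
n_0 = (+0.9833, -0.1822)
n_1 = (+0.8930, +0.4501)
n_2 = (+0.5809, +0.8139)
n_3 = (-0.5620, +0.8272)
n_4 = (-0.9554, -0.2952)
n_5 = (-0.7038, -0.7104)
n_6 = (-0.2130, -0.9771)
  (0,1): δ = 142.75°  ·
  (0,2): δ = 115.02°  ·
  (0,3): δ = 45.31°  ✓
  (0,4): δ = 27.67°  ✓
  (0,5): δ = 55.76°  ✓
  (0,6): δ = 88.20°  ·
  (1,2): δ = 152.27°  ·
  (1,3): δ = 82.56°  ·
  (1,4): δ = 9.58°  ✓
  (1,5): δ = 18.52°  ✓
  (1,6): δ = 50.95°  ✓
  (2,3): δ = 110.29°  ·
  (2,4): δ = 37.31°  ✓
  (2,5): δ = 9.22°  ✓
  (2,6): δ = 23.22°  ✓
  (3,4): δ = 107.02°  ·
  (3,5): δ = 78.93°  ·
  (3,6): δ = 46.49°  ✓
  (4,5): δ = 151.91°  ·
  (4,6): δ = 119.47°  ·
  (5,6): δ = 147.56°  ·
antipodal pairs: 10

count = 10; pairs: (0,3), (0,4), (0,5), (1,4), (1,5), (1,6), (2,4), (2,5), (2,6), (3,6)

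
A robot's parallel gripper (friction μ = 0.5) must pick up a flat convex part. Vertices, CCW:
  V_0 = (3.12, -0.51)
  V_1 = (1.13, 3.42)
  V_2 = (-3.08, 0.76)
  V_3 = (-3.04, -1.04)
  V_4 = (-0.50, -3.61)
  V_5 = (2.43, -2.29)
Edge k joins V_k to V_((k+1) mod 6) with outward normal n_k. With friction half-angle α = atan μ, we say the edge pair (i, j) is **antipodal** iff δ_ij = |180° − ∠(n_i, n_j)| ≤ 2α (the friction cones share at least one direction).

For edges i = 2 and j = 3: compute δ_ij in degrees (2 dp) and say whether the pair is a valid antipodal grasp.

δ = 136.61°, invalid

α = atan 0.5 = 26.57°;  2α = 53.13°
edge 2: e_2 = (+0.04, -1.80);  n_2 = (-0.9998, -0.0222)
edge 3: e_3 = (+2.54, -2.57);  n_3 = (-0.7112, -0.7029)
∠(n_2, n_3) = 43.39°
δ = |180° − 43.39°| = 136.61°
136.61° > 2α = 53.13°  →  invalid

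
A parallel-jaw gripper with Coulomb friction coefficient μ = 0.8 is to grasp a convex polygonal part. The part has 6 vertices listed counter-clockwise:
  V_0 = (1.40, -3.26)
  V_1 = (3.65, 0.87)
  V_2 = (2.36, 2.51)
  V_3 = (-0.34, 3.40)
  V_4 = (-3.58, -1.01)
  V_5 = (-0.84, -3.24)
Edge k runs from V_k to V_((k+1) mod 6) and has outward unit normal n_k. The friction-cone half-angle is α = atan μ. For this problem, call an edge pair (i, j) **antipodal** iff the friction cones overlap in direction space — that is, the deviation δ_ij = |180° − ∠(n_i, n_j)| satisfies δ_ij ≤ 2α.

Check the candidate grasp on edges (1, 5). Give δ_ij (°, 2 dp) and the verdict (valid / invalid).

α = atan 0.8 = 38.66°;  2α = 77.32°
edge 1: e_1 = (-1.29, +1.64);  n_1 = (+0.7860, +0.6182)
edge 5: e_5 = (+2.24, -0.02);  n_5 = (-0.0089, -1.0000)
∠(n_1, n_5) = 128.70°
δ = |180° − 128.70°| = 51.30°
51.30° ≤ 2α = 77.32°  →  valid

δ = 51.30°, valid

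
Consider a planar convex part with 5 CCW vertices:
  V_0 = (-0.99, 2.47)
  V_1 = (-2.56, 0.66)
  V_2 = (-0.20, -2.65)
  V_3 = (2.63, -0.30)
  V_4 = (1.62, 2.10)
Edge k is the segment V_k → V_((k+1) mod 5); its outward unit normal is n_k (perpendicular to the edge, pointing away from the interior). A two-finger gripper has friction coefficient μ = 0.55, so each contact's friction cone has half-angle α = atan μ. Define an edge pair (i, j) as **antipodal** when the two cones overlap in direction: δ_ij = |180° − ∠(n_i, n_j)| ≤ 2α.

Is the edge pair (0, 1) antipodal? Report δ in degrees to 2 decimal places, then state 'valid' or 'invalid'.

α = atan 0.55 = 28.81°;  2α = 57.62°
edge 0: e_0 = (-1.57, -1.81);  n_0 = (-0.7554, +0.6552)
edge 1: e_1 = (+2.36, -3.31);  n_1 = (-0.8142, -0.5805)
∠(n_0, n_1) = 76.43°
δ = |180° − 76.43°| = 103.57°
103.57° > 2α = 57.62°  →  invalid

δ = 103.57°, invalid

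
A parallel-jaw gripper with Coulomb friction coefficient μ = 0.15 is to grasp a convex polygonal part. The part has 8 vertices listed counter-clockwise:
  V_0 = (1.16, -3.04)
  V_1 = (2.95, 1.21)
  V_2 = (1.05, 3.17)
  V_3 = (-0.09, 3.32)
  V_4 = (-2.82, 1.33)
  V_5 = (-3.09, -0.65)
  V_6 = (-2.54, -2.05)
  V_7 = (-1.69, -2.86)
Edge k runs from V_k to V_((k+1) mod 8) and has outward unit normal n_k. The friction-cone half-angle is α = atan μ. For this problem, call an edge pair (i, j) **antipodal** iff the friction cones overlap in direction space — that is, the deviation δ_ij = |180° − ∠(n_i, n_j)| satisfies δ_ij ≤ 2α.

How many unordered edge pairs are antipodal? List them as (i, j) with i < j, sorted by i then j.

α = atan 0.15 = 8.53°;  2α = 17.06°
n_0 = (+0.9216, -0.3882)
n_1 = (+0.7180, +0.6960)
n_2 = (+0.1305, +0.9915)
n_3 = (-0.5891, +0.8081)
n_4 = (-0.9908, +0.1351)
n_5 = (-0.9308, -0.3657)
n_6 = (-0.6899, -0.7239)
n_7 = (-0.0630, -0.9980)
  (0,1): δ = 113.05°  ·
  (0,2): δ = 74.66°  ·
  (0,3): δ = 31.07°  ·
  (0,4): δ = 15.07°  ✓
  (0,5): δ = 44.29°  ·
  (0,6): δ = 69.22°  ·
  (0,7): δ = 109.23°  ·
  (1,2): δ = 141.61°  ·
  (1,3): δ = 98.02°  ·
  (1,4): δ = 51.87°  ·
  (1,5): δ = 22.66°  ·
  (1,6): δ = 2.27°  ✓
  (1,7): δ = 42.28°  ·
  (2,3): δ = 136.41°  ·
  (2,4): δ = 90.27°  ·
  (2,5): δ = 61.06°  ·
  (2,6): δ = 36.12°  ·
  (2,7): δ = 3.88°  ✓
  (3,4): δ = 133.85°  ·
  (3,5): δ = 104.64°  ·
  (3,6): δ = 79.71°  ·
  (3,7): δ = 39.70°  ·
  (4,5): δ = 150.79°  ·
  (4,6): δ = 125.85°  ·
  (4,7): δ = 85.85°  ·
  (5,6): δ = 155.07°  ·
  (5,7): δ = 115.06°  ·
  (6,7): δ = 139.99°  ·
antipodal pairs: 3

count = 3; pairs: (0,4), (1,6), (2,7)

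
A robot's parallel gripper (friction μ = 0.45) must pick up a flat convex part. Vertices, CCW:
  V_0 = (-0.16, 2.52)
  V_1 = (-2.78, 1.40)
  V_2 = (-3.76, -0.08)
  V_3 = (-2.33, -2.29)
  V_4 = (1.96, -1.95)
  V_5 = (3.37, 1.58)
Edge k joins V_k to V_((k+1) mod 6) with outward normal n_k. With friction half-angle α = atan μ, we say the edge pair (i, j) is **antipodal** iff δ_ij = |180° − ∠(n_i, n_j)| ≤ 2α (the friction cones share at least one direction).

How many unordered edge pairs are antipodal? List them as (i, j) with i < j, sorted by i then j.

count = 5; pairs: (0,3), (0,4), (1,4), (2,5), (3,5)

α = atan 0.45 = 24.23°;  2α = 48.46°
n_0 = (-0.3931, +0.9195)
n_1 = (-0.8338, +0.5521)
n_2 = (-0.8396, -0.5433)
n_3 = (+0.0790, -0.9969)
n_4 = (+0.9287, -0.3709)
n_5 = (+0.2573, +0.9663)
  (0,1): δ = 146.66°  ·
  (0,2): δ = 80.24°  ·
  (0,3): δ = 18.61°  ✓
  (0,4): δ = 45.08°  ✓
  (0,5): δ = 141.94°  ·
  (1,2): δ = 113.58°  ·
  (1,3): δ = 51.96°  ·
  (1,4): δ = 11.74°  ✓
  (1,5): δ = 108.60°  ·
  (2,3): δ = 118.37°  ·
  (2,4): δ = 54.68°  ·
  (2,5): δ = 42.18°  ✓
  (3,4): δ = 116.30°  ·
  (3,5): δ = 19.44°  ✓
  (4,5): δ = 83.14°  ·
antipodal pairs: 5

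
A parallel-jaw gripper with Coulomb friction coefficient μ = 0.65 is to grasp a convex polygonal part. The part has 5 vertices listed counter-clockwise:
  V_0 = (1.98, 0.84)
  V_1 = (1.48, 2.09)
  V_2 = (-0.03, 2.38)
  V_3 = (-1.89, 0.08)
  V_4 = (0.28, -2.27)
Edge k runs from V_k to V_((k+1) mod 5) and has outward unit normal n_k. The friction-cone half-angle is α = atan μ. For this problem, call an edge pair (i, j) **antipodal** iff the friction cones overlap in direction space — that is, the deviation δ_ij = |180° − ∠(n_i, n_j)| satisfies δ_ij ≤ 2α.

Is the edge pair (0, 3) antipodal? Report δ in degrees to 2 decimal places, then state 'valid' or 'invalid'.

δ = 20.92°, valid

α = atan 0.65 = 33.02°;  2α = 66.05°
edge 0: e_0 = (-0.50, +1.25);  n_0 = (+0.9285, +0.3714)
edge 3: e_3 = (+2.17, -2.35);  n_3 = (-0.7347, -0.6784)
∠(n_0, n_3) = 159.08°
δ = |180° − 159.08°| = 20.92°
20.92° ≤ 2α = 66.05°  →  valid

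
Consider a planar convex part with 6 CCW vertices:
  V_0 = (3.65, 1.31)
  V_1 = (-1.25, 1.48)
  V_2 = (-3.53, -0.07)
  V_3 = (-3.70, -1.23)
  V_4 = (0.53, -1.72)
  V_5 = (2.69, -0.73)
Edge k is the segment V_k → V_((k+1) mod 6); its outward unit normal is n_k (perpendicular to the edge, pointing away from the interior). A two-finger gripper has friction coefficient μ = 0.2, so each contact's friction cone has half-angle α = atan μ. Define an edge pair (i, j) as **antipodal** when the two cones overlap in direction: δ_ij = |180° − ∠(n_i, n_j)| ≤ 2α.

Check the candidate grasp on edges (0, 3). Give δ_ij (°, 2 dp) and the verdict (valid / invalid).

δ = 4.62°, valid

α = atan 0.2 = 11.31°;  2α = 22.62°
edge 0: e_0 = (-4.90, +0.17);  n_0 = (+0.0347, +0.9994)
edge 3: e_3 = (+4.23, -0.49);  n_3 = (-0.1151, -0.9934)
∠(n_0, n_3) = 175.38°
δ = |180° − 175.38°| = 4.62°
4.62° ≤ 2α = 22.62°  →  valid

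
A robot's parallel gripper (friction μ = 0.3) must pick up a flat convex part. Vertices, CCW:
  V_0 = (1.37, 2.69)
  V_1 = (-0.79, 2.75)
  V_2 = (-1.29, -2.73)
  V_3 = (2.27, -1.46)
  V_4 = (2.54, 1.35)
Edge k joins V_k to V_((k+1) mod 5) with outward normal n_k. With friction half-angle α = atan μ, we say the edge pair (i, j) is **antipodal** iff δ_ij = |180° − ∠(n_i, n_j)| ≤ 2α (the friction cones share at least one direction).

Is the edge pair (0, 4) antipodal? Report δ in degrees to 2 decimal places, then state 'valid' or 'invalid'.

δ = 132.72°, invalid

α = atan 0.3 = 16.70°;  2α = 33.40°
edge 0: e_0 = (-2.16, +0.06);  n_0 = (+0.0278, +0.9996)
edge 4: e_4 = (-1.17, +1.34);  n_4 = (+0.7533, +0.6577)
∠(n_0, n_4) = 47.28°
δ = |180° − 47.28°| = 132.72°
132.72° > 2α = 33.40°  →  invalid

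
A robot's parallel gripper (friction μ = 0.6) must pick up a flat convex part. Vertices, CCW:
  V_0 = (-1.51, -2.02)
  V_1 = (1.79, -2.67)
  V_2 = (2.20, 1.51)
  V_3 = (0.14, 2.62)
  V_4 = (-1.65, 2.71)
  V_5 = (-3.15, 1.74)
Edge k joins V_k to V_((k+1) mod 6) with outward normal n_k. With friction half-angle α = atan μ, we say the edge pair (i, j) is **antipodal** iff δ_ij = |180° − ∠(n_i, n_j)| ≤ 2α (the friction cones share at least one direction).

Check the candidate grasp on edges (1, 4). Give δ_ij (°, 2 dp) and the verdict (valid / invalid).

α = atan 0.6 = 30.96°;  2α = 61.93°
edge 1: e_1 = (+0.41, +4.18);  n_1 = (+0.9952, -0.0976)
edge 4: e_4 = (-1.50, -0.97);  n_4 = (-0.5430, +0.8397)
∠(n_1, n_4) = 128.49°
δ = |180° − 128.49°| = 51.51°
51.51° ≤ 2α = 61.93°  →  valid

δ = 51.51°, valid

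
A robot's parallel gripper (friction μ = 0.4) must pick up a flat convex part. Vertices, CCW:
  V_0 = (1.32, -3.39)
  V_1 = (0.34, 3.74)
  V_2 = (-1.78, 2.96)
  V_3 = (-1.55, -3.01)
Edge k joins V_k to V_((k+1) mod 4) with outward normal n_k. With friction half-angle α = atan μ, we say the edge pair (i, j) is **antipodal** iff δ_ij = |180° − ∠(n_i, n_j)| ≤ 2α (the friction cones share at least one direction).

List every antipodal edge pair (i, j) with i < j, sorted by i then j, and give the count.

count = 2; pairs: (0,2), (1,3)

α = atan 0.4 = 21.80°;  2α = 43.60°
n_0 = (+0.9907, +0.1362)
n_1 = (-0.3453, +0.9385)
n_2 = (-0.9993, -0.0385)
n_3 = (-0.1313, -0.9913)
  (0,1): δ = 77.63°  ·
  (0,2): δ = 5.62°  ✓
  (0,3): δ = 74.63°  ·
  (1,2): δ = 107.99°  ·
  (1,3): δ = 27.74°  ✓
  (2,3): δ = 99.75°  ·
antipodal pairs: 2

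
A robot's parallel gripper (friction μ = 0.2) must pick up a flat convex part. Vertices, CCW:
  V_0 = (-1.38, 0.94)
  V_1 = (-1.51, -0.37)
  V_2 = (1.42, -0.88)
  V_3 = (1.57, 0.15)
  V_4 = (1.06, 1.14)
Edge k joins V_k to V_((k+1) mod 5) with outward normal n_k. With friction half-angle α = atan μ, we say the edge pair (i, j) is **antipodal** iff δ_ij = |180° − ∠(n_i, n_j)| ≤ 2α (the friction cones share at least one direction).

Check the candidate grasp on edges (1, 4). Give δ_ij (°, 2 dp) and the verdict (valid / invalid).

α = atan 0.2 = 11.31°;  2α = 22.62°
edge 1: e_1 = (+2.93, -0.51);  n_1 = (-0.1715, -0.9852)
edge 4: e_4 = (-2.44, -0.20);  n_4 = (-0.0817, +0.9967)
∠(n_1, n_4) = 165.44°
δ = |180° − 165.44°| = 14.56°
14.56° ≤ 2α = 22.62°  →  valid

δ = 14.56°, valid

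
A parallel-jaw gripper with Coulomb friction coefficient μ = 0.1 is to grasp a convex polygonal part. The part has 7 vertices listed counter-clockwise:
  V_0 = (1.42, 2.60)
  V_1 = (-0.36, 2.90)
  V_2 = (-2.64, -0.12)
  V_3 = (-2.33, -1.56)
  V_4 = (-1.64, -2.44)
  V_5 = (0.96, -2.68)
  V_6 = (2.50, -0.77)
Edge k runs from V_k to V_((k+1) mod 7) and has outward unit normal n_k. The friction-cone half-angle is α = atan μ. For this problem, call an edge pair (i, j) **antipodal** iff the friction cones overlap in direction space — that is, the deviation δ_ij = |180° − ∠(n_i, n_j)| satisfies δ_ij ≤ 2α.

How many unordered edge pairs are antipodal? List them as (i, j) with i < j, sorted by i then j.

count = 3; pairs: (0,4), (1,5), (2,6)

α = atan 0.1 = 5.71°;  2α = 11.42°
n_0 = (+0.1662, +0.9861)
n_1 = (-0.7981, +0.6025)
n_2 = (-0.9776, -0.2105)
n_3 = (-0.7869, -0.6170)
n_4 = (-0.0919, -0.9958)
n_5 = (+0.7785, -0.6277)
n_6 = (+0.9523, +0.3052)
  (0,1): δ = 117.48°  ·
  (0,2): δ = 68.28°  ·
  (0,3): δ = 42.33°  ·
  (0,4): δ = 4.29°  ✓
  (0,5): δ = 60.69°  ·
  (0,6): δ = 117.34°  ·
  (1,2): δ = 130.80°  ·
  (1,3): δ = 104.85°  ·
  (1,4): δ = 58.22°  ·
  (1,5): δ = 1.83°  ✓
  (1,6): δ = 54.82°  ·
  (2,3): δ = 154.05°  ·
  (2,4): δ = 107.42°  ·
  (2,5): δ = 51.03°  ·
  (2,6): δ = 5.62°  ✓
  (3,4): δ = 133.37°  ·
  (3,5): δ = 76.98°  ·
  (3,6): δ = 20.33°  ·
  (4,5): δ = 123.60°  ·
  (4,6): δ = 66.96°  ·
  (5,6): δ = 123.35°  ·
antipodal pairs: 3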